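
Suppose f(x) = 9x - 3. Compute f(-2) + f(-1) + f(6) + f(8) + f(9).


165


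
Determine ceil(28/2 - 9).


28/2 = 14
14 - 9 = 5
ceil(5) = 5

5


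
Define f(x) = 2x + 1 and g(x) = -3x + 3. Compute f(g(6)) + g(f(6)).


f(g(6)) = -29
g(f(6)) = -36
Sum = -65

-65


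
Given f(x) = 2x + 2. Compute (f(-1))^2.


f(-1) = 0
(0)^2 = 0

0


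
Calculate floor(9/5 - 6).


9/5 = 1.8
1.8 - 6 = -4.2
floor(-4.2) = -5

-5


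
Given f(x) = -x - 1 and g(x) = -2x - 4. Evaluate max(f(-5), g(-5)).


f(-5) = 4
g(-5) = 6
max = 6

6


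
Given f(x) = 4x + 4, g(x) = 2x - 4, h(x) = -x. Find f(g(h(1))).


h(1) = -1
g(-1) = -6
f(-6) = -20

-20


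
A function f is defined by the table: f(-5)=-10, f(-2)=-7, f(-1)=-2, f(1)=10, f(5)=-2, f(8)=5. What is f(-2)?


Reading from the table at x = -2

-7


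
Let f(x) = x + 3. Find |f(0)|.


f(0) = 3
|3| = 3

3


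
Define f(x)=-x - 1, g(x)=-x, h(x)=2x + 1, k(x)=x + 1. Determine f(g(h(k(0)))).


2


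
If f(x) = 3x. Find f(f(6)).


f(6) = 18
f(18) = 54

54


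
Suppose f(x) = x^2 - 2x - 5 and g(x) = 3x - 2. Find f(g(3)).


g(3) = 7
f(7) = 1*(7)^2 - 2*(7) - 5 = 30

30


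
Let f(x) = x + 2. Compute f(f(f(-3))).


3


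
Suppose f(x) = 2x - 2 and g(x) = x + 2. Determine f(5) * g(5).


f(5) = 8
g(5) = 7
Product = 56

56


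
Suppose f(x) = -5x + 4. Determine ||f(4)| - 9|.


f(4) = -16
|-16| = 16
|16 - 9| = 7

7


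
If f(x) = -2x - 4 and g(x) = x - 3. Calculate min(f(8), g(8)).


f(8) = -20
g(8) = 5
min = -20

-20


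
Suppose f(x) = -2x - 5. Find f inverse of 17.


-11


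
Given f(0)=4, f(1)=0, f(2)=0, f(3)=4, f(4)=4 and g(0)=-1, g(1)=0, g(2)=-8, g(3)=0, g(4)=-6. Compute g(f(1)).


f(1) = 0
g(0) = -1

-1


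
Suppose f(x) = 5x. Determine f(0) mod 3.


f(0) = 0
0 mod 3 = 0

0


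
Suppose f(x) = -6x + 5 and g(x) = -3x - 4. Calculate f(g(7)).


155


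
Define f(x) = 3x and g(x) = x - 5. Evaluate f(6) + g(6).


f(6) = 18
g(6) = 1
Sum = 19

19


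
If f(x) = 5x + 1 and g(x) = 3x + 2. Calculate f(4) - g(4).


f(4) = 21
g(4) = 14
Difference = 7

7


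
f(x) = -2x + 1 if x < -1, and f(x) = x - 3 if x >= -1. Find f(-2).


-2 satisfies x < -1
f(-2) = 5

5


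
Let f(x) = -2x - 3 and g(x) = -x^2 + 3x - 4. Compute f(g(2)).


g(2) = -2
f(-2) = 1

1


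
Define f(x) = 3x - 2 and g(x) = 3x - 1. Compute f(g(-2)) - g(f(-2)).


2


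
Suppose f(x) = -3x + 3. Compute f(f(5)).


39


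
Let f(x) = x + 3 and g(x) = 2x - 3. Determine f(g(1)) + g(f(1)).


f(g(1)) = 2
g(f(1)) = 5
Sum = 7

7


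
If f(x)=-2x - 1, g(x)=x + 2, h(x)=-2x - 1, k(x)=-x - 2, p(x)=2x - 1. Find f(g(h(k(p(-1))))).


p(-1) = -3
k(-3) = 1
h(1) = -3
g(-3) = -1
f(-1) = 1

1


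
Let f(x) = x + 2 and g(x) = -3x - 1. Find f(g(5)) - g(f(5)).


f(g(5)) = -14
g(f(5)) = -22
Difference = 8

8


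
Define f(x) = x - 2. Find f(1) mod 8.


7


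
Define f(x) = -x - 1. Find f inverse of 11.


Solve -x - 1 = 11
x = (11 + 1) / (-1) = -12

-12


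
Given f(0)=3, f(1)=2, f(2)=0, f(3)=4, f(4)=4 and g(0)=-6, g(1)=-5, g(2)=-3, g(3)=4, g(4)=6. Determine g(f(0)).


f(0) = 3
g(3) = 4

4


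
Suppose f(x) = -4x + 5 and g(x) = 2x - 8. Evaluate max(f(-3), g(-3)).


f(-3) = 17
g(-3) = -14
max = 17

17


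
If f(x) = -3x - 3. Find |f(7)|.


f(7) = -24
|-24| = 24

24


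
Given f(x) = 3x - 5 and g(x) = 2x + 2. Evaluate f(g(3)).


g(3) = 8
f(8) = 19

19


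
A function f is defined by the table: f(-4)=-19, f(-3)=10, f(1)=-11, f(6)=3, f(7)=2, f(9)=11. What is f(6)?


Reading from the table at x = 6

3


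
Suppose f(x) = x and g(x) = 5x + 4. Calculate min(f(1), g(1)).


f(1) = 1
g(1) = 9
min = 1

1


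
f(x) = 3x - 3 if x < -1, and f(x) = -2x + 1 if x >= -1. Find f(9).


9 satisfies x >= -1
f(9) = -17

-17


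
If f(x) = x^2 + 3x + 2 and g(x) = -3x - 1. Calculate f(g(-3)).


g(-3) = 8
f(8) = 1*(8)^2 + 3*(8) + 2 = 90

90


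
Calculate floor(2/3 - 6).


2/3 = 0.6667
0.6667 - 6 = -5.3333
floor(-5.3333) = -6

-6


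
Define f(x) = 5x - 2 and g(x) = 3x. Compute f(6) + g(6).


f(6) = 28
g(6) = 18
Sum = 46

46


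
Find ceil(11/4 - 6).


11/4 = 2.75
2.75 - 6 = -3.25
ceil(-3.25) = -3

-3


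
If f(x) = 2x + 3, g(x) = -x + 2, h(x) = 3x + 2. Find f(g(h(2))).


h(2) = 8
g(8) = -6
f(-6) = -9

-9


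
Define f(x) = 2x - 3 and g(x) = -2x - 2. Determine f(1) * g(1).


f(1) = -1
g(1) = -4
Product = 4

4


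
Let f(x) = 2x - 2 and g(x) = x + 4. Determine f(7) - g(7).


f(7) = 12
g(7) = 11
Difference = 1

1


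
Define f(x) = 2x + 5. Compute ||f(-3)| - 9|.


f(-3) = -1
|-1| = 1
|1 - 9| = 8

8


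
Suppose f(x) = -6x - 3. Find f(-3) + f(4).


f(-3) = 15
f(4) = -27
Sum = -12

-12


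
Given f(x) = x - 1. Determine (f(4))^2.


f(4) = 3
(3)^2 = 9

9


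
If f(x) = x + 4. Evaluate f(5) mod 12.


9


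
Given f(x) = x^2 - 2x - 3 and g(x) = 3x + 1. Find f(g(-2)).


g(-2) = -5
f(-5) = 1*(-5)^2 - 2*(-5) - 3 = 32

32


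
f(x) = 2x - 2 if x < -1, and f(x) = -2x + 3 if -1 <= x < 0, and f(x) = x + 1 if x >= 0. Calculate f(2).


2 satisfies x >= 0
f(2) = 3

3


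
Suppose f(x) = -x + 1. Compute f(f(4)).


f(4) = -3
f(-3) = 4

4


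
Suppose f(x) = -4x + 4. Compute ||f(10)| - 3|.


f(10) = -36
|-36| = 36
|36 - 3| = 33

33


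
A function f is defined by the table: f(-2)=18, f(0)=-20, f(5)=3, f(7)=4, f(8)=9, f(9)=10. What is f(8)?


Reading from the table at x = 8

9


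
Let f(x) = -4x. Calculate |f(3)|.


f(3) = -12
|-12| = 12

12


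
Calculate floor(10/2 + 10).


10/2 = 5
5 + 10 = 15
floor(15) = 15

15


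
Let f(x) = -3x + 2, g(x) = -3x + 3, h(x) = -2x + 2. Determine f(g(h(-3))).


h(-3) = 8
g(8) = -21
f(-21) = 65

65


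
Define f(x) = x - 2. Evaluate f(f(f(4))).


-2


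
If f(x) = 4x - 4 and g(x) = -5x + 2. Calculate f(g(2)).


-36


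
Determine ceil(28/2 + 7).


21


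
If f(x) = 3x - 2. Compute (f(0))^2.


f(0) = -2
(-2)^2 = 4

4


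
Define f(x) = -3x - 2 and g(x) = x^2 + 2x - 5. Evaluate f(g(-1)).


g(-1) = -6
f(-6) = 16

16


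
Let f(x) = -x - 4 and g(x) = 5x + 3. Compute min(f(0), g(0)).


f(0) = -4
g(0) = 3
min = -4

-4


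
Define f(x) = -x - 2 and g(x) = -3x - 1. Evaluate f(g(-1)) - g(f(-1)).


f(g(-1)) = -4
g(f(-1)) = 2
Difference = -6

-6


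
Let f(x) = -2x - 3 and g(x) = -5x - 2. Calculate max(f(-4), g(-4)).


f(-4) = 5
g(-4) = 18
max = 18

18


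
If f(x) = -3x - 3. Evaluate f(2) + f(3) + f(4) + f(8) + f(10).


-96


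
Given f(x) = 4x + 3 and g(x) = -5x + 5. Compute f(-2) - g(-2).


f(-2) = -5
g(-2) = 15
Difference = -20

-20


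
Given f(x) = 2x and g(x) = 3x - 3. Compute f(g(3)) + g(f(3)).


f(g(3)) = 12
g(f(3)) = 15
Sum = 27

27


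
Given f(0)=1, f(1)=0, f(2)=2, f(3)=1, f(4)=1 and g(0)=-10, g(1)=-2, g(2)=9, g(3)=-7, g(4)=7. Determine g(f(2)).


9


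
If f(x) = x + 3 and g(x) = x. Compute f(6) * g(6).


f(6) = 9
g(6) = 6
Product = 54

54


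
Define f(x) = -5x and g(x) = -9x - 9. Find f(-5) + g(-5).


f(-5) = 25
g(-5) = 36
Sum = 61

61


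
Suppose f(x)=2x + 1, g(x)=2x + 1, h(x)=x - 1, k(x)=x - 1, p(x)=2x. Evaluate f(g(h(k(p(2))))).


p(2) = 4
k(4) = 3
h(3) = 2
g(2) = 5
f(5) = 11

11


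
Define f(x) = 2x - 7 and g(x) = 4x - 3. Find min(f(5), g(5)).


f(5) = 3
g(5) = 17
min = 3

3


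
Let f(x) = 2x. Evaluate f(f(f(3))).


f(3) = 6
f(6) = 12
f(12) = 24

24


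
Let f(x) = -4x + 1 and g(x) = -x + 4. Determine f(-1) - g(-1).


f(-1) = 5
g(-1) = 5
Difference = 0

0


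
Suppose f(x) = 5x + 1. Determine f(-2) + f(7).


f(-2) = -9
f(7) = 36
Sum = 27

27


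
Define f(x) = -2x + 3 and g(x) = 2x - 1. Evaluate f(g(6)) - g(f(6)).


f(g(6)) = -19
g(f(6)) = -19
Difference = 0

0


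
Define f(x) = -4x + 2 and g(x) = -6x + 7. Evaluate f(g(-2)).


g(-2) = 19
f(19) = -74

-74


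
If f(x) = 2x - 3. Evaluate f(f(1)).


f(1) = -1
f(-1) = -5

-5


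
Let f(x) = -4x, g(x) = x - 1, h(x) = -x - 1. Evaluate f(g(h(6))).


h(6) = -7
g(-7) = -8
f(-8) = 32

32


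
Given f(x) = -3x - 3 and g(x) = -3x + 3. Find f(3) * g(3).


f(3) = -12
g(3) = -6
Product = 72

72


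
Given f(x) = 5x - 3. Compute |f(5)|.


f(5) = 22
|22| = 22

22


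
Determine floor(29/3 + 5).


14


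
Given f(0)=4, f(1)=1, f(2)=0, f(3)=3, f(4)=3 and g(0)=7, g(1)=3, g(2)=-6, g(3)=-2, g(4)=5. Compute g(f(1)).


f(1) = 1
g(1) = 3

3


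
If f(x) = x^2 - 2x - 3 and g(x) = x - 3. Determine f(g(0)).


12


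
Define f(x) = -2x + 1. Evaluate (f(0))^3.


f(0) = 1
(1)^3 = 1

1


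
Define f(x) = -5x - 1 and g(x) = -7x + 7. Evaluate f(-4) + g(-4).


f(-4) = 19
g(-4) = 35
Sum = 54

54


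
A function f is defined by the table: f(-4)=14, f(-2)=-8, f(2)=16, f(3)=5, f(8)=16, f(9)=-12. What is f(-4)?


Reading from the table at x = -4

14


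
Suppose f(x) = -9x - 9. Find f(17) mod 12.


f(17) = -162
-162 mod 12 = 6

6


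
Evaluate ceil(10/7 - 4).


10/7 = 1.4286
1.4286 - 4 = -2.5714
ceil(-2.5714) = -2

-2


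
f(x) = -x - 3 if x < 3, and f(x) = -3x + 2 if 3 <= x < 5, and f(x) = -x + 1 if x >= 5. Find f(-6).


3


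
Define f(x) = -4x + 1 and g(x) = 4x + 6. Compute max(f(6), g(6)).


f(6) = -23
g(6) = 30
max = 30

30


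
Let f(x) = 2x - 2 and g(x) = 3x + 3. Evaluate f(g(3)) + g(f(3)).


f(g(3)) = 22
g(f(3)) = 15
Sum = 37

37


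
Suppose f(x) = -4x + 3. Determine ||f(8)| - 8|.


f(8) = -29
|-29| = 29
|29 - 8| = 21

21


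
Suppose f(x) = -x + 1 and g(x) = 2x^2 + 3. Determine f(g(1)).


g(1) = 5
f(5) = -4

-4


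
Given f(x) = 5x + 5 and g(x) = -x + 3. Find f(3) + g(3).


f(3) = 20
g(3) = 0
Sum = 20

20


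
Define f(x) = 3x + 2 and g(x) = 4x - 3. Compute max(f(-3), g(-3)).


f(-3) = -7
g(-3) = -15
max = -7

-7


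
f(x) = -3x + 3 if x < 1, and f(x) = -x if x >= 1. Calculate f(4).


-4


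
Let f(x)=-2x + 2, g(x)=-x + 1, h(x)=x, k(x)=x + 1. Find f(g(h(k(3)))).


k(3) = 4
h(4) = 4
g(4) = -3
f(-3) = 8

8


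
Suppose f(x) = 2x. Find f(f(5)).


f(5) = 10
f(10) = 20

20


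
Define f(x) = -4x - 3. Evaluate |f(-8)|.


f(-8) = 29
|29| = 29

29


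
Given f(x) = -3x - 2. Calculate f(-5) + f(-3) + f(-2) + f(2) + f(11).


f(-5) = 13
f(-3) = 7
f(-2) = 4
f(2) = -8
f(11) = -35
Sum = -19

-19


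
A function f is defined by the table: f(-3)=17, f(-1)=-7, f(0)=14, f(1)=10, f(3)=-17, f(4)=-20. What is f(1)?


10


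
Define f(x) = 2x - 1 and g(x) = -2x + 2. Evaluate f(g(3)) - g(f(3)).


f(g(3)) = -9
g(f(3)) = -8
Difference = -1

-1


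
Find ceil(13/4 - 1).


13/4 = 3.25
3.25 - 1 = 2.25
ceil(2.25) = 3

3


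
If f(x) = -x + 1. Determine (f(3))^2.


f(3) = -2
(-2)^2 = 4

4


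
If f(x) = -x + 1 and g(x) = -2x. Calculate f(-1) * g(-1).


f(-1) = 2
g(-1) = 2
Product = 4

4


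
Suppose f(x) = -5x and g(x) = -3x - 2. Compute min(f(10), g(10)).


f(10) = -50
g(10) = -32
min = -50

-50


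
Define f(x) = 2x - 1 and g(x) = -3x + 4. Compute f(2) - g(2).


f(2) = 3
g(2) = -2
Difference = 5

5


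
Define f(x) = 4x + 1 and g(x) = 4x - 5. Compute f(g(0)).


g(0) = -5
f(-5) = -19

-19


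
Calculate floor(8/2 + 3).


8/2 = 4
4 + 3 = 7
floor(7) = 7

7


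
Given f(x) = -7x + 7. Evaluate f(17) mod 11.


9


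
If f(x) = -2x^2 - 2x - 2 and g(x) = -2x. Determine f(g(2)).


g(2) = -4
f(-4) = (-2)*(-4)^2 - 2*(-4) - 2 = -26

-26


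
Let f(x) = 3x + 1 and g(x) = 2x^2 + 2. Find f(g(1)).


13


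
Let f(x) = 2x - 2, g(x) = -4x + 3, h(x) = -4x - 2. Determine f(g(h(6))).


h(6) = -26
g(-26) = 107
f(107) = 212

212


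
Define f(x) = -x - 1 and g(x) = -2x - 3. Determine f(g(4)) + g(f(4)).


f(g(4)) = 10
g(f(4)) = 7
Sum = 17

17


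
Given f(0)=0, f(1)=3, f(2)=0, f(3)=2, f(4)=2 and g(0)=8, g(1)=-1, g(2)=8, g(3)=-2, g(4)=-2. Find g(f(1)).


f(1) = 3
g(3) = -2

-2


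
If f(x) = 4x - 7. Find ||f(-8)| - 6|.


f(-8) = -39
|-39| = 39
|39 - 6| = 33

33


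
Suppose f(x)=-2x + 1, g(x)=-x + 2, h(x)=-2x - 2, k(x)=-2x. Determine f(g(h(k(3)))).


k(3) = -6
h(-6) = 10
g(10) = -8
f(-8) = 17

17


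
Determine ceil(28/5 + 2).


8


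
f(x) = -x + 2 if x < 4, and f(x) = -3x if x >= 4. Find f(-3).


5


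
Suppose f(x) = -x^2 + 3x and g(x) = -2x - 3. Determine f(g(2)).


g(2) = -7
f(-7) = (-1)*(-7)^2 + 3*(-7) = -70

-70


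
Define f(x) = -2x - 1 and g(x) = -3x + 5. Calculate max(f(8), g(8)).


f(8) = -17
g(8) = -19
max = -17

-17


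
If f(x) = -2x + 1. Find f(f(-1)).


f(-1) = 3
f(3) = -5

-5


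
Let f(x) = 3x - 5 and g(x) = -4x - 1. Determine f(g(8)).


g(8) = -33
f(-33) = -104

-104


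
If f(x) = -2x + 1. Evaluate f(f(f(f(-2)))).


f(-2) = 5
f(5) = -9
f(-9) = 19
f(19) = -37

-37


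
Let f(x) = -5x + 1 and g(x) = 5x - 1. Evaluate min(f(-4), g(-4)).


f(-4) = 21
g(-4) = -21
min = -21

-21


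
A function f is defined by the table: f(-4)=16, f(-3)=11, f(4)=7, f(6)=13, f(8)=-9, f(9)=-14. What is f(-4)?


Reading from the table at x = -4

16


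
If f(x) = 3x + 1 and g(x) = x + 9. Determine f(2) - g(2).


f(2) = 7
g(2) = 11
Difference = -4

-4


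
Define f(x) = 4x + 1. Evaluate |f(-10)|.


f(-10) = -39
|-39| = 39

39


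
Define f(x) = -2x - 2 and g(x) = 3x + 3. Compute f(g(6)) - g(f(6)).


f(g(6)) = -44
g(f(6)) = -39
Difference = -5

-5


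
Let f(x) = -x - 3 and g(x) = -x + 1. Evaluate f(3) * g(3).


f(3) = -6
g(3) = -2
Product = 12

12


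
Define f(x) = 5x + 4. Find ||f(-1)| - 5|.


f(-1) = -1
|-1| = 1
|1 - 5| = 4

4


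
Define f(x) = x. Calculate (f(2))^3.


f(2) = 2
(2)^3 = 8

8


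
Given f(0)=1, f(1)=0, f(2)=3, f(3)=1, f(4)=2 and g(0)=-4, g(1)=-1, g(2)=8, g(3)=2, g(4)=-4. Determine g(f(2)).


f(2) = 3
g(3) = 2

2


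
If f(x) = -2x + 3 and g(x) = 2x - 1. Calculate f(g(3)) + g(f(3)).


f(g(3)) = -7
g(f(3)) = -7
Sum = -14

-14


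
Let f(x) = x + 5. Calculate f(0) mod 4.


f(0) = 5
5 mod 4 = 1

1


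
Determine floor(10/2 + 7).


10/2 = 5
5 + 7 = 12
floor(12) = 12

12


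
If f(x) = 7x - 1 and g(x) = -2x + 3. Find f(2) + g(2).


f(2) = 13
g(2) = -1
Sum = 12

12


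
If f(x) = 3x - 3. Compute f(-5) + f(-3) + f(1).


f(-5) = -18
f(-3) = -12
f(1) = 0
Sum = -30

-30


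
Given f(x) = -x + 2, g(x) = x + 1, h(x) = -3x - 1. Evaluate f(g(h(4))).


h(4) = -13
g(-13) = -12
f(-12) = 14

14


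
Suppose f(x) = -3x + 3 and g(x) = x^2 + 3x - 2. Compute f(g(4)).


g(4) = 26
f(26) = -75

-75


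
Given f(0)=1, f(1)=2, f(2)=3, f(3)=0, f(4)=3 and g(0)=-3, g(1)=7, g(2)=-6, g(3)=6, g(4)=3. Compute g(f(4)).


f(4) = 3
g(3) = 6

6


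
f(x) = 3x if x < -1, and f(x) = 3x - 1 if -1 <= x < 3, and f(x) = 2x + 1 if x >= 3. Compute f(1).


2


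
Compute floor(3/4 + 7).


7


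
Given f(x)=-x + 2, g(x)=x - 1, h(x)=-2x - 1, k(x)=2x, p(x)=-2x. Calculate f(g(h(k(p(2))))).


-12


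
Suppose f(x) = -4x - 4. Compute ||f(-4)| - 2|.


f(-4) = 12
|12| = 12
|12 - 2| = 10

10


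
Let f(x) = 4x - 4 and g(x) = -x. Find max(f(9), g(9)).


f(9) = 32
g(9) = -9
max = 32

32


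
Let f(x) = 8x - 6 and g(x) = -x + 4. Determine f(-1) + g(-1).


f(-1) = -14
g(-1) = 5
Sum = -9

-9


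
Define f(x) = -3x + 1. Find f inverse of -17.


Solve -3x + 1 = -17
x = (-17 - 1) / (-3) = 6

6


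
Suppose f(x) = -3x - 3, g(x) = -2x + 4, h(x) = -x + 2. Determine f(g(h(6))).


h(6) = -4
g(-4) = 12
f(12) = -39

-39


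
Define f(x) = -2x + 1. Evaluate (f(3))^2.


25


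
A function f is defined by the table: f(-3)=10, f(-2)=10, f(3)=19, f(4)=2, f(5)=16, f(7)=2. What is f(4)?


2


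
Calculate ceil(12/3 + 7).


12/3 = 4
4 + 7 = 11
ceil(11) = 11

11


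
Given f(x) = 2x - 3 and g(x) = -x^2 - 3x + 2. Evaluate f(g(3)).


g(3) = -16
f(-16) = -35

-35


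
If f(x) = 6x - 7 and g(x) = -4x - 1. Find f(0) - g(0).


f(0) = -7
g(0) = -1
Difference = -6

-6


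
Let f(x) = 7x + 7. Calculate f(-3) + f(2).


7


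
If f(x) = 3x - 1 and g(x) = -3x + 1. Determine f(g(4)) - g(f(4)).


-2


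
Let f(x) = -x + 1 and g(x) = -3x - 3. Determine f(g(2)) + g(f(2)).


10


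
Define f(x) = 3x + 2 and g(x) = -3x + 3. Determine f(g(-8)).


g(-8) = 27
f(27) = 83

83


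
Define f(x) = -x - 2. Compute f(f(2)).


f(2) = -4
f(-4) = 2

2


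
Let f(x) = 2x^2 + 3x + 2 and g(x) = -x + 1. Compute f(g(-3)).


46


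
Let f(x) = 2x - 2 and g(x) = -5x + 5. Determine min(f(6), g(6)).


f(6) = 10
g(6) = -25
min = -25

-25


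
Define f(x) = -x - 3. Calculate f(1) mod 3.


f(1) = -4
-4 mod 3 = 2

2


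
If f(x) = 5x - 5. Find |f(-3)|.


f(-3) = -20
|-20| = 20

20


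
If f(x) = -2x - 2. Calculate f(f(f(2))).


f(2) = -6
f(-6) = 10
f(10) = -22

-22


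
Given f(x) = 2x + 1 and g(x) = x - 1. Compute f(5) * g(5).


f(5) = 11
g(5) = 4
Product = 44

44


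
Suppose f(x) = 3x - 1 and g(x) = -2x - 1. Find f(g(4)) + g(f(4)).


f(g(4)) = -28
g(f(4)) = -23
Sum = -51

-51


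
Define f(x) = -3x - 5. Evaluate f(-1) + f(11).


-40


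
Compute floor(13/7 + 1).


13/7 = 1.8571
1.8571 + 1 = 2.8571
floor(2.8571) = 2

2


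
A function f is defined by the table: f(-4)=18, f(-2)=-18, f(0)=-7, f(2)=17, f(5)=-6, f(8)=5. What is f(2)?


Reading from the table at x = 2

17


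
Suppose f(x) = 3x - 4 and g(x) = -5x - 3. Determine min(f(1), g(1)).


f(1) = -1
g(1) = -8
min = -8

-8


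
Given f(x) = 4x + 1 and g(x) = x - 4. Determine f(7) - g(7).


f(7) = 29
g(7) = 3
Difference = 26

26


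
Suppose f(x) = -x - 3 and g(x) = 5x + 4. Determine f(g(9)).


g(9) = 49
f(49) = -52

-52


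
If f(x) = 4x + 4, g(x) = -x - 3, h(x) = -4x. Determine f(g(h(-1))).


h(-1) = 4
g(4) = -7
f(-7) = -24

-24


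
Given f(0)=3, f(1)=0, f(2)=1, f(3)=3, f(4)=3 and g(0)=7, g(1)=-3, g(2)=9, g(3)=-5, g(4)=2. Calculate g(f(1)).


f(1) = 0
g(0) = 7

7


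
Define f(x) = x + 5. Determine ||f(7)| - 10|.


f(7) = 12
|12| = 12
|12 - 10| = 2

2


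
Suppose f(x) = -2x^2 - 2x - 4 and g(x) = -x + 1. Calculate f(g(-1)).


g(-1) = 2
f(2) = (-2)*(2)^2 - 2*(2) - 4 = -16

-16


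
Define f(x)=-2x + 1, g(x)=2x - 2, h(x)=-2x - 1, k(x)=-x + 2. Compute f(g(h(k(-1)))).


k(-1) = 3
h(3) = -7
g(-7) = -16
f(-16) = 33

33


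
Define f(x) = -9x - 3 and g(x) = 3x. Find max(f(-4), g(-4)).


f(-4) = 33
g(-4) = -12
max = 33

33


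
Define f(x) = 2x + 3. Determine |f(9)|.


f(9) = 21
|21| = 21

21


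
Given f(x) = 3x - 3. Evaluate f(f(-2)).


f(-2) = -9
f(-9) = -30

-30


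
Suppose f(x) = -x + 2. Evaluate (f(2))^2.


f(2) = 0
(0)^2 = 0

0


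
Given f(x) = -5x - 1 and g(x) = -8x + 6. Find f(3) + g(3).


f(3) = -16
g(3) = -18
Sum = -34

-34


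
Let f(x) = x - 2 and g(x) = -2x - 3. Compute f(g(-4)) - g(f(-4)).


f(g(-4)) = 3
g(f(-4)) = 9
Difference = -6

-6


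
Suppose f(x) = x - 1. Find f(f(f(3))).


f(3) = 2
f(2) = 1
f(1) = 0

0


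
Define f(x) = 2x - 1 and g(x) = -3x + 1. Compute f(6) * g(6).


f(6) = 11
g(6) = -17
Product = -187

-187


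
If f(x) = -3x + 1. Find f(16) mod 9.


7


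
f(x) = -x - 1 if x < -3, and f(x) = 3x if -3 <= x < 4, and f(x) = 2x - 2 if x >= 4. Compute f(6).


6 satisfies x >= 4
f(6) = 10

10


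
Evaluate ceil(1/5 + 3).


1/5 = 0.2
0.2 + 3 = 3.2
ceil(3.2) = 4

4


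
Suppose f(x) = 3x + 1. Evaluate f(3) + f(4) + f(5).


f(3) = 10
f(4) = 13
f(5) = 16
Sum = 39

39


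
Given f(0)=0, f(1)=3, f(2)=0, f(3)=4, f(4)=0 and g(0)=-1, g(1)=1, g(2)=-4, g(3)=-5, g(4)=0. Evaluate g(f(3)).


0


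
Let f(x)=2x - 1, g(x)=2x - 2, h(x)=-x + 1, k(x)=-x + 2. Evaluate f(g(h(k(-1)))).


k(-1) = 3
h(3) = -2
g(-2) = -6
f(-6) = -13

-13


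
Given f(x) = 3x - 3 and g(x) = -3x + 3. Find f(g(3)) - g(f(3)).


f(g(3)) = -21
g(f(3)) = -15
Difference = -6

-6


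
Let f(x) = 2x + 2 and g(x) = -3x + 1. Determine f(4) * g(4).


f(4) = 10
g(4) = -11
Product = -110

-110


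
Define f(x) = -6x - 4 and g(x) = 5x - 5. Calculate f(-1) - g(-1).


12


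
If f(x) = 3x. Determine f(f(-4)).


f(-4) = -12
f(-12) = -36

-36


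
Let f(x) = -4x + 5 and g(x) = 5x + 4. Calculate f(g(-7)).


129


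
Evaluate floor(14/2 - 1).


14/2 = 7
7 - 1 = 6
floor(6) = 6

6


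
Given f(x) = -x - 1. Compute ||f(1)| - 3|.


f(1) = -2
|-2| = 2
|2 - 3| = 1

1


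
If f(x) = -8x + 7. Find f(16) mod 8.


7


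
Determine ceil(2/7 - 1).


0


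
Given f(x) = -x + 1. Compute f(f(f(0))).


f(0) = 1
f(1) = 0
f(0) = 1

1


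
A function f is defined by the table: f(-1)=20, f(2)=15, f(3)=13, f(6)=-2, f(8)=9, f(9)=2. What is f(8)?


Reading from the table at x = 8

9


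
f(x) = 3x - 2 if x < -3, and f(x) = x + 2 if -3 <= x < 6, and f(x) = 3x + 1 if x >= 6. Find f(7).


7 satisfies x >= 6
f(7) = 22

22


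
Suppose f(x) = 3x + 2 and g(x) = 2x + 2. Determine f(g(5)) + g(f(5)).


74


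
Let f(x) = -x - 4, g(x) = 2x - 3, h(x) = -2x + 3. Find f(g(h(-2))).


-15


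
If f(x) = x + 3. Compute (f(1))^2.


f(1) = 4
(4)^2 = 16

16


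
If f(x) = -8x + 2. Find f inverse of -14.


Solve -8x + 2 = -14
x = (-14 - 2) / (-8) = 2

2


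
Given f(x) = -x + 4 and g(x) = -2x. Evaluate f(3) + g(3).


f(3) = 1
g(3) = -6
Sum = -5

-5


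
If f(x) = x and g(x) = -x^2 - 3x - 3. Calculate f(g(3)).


g(3) = -21
f(-21) = -21

-21


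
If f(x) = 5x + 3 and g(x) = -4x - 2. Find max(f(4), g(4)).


f(4) = 23
g(4) = -18
max = 23

23


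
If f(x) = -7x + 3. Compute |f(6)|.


f(6) = -39
|-39| = 39

39


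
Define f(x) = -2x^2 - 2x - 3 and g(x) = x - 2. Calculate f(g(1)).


g(1) = -1
f(-1) = (-2)*(-1)^2 - 2*(-1) - 3 = -3

-3


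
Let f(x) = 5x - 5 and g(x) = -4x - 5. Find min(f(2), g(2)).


f(2) = 5
g(2) = -13
min = -13

-13


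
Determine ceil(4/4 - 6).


4/4 = 1
1 - 6 = -5
ceil(-5) = -5

-5


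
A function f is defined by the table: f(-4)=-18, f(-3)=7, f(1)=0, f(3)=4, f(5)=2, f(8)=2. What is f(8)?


Reading from the table at x = 8

2


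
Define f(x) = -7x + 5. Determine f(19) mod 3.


f(19) = -128
-128 mod 3 = 1

1


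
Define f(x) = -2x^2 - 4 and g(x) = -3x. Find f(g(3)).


g(3) = -9
f(-9) = (-2)*(-9)^2 - 4 = -166

-166


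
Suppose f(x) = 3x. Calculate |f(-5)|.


f(-5) = -15
|-15| = 15

15


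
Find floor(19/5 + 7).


19/5 = 3.8
3.8 + 7 = 10.8
floor(10.8) = 10

10


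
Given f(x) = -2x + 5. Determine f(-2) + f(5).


f(-2) = 9
f(5) = -5
Sum = 4

4


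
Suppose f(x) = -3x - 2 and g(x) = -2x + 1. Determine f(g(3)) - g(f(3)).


f(g(3)) = 13
g(f(3)) = 23
Difference = -10

-10


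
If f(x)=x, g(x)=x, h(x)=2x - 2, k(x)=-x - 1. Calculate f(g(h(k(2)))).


k(2) = -3
h(-3) = -8
g(-8) = -8
f(-8) = -8

-8


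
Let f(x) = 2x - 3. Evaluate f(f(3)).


f(3) = 3
f(3) = 3

3


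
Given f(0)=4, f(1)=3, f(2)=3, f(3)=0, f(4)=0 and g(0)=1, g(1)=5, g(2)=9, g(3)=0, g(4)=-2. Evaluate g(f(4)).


f(4) = 0
g(0) = 1

1


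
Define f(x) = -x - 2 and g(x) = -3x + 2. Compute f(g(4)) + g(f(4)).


f(g(4)) = 8
g(f(4)) = 20
Sum = 28

28


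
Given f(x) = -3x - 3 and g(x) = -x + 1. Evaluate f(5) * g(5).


f(5) = -18
g(5) = -4
Product = 72

72


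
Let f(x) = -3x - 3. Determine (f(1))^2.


36


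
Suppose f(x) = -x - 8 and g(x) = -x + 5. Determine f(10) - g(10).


f(10) = -18
g(10) = -5
Difference = -13

-13


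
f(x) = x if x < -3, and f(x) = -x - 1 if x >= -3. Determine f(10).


10 satisfies x >= -3
f(10) = -11

-11


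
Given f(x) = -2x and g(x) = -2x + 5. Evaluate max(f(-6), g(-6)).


f(-6) = 12
g(-6) = 17
max = 17

17


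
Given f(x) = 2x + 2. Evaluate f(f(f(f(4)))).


f(4) = 10
f(10) = 22
f(22) = 46
f(46) = 94

94


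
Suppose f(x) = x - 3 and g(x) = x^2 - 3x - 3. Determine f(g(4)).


g(4) = 1
f(1) = -2

-2


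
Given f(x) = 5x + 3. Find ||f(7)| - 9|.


f(7) = 38
|38| = 38
|38 - 9| = 29

29


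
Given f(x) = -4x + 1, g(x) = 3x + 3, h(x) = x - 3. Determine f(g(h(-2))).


h(-2) = -5
g(-5) = -12
f(-12) = 49

49


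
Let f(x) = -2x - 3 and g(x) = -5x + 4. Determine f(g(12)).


109


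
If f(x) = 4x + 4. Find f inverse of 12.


2


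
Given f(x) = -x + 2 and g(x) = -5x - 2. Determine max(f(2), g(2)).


f(2) = 0
g(2) = -12
max = 0

0


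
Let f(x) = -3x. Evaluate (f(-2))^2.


f(-2) = 6
(6)^2 = 36

36


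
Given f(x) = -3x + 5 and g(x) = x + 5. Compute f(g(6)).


g(6) = 11
f(11) = -28

-28


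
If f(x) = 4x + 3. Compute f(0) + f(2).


f(0) = 3
f(2) = 11
Sum = 14

14


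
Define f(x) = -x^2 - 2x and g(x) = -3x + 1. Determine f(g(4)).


g(4) = -11
f(-11) = (-1)*(-11)^2 - 2*(-11) = -99

-99


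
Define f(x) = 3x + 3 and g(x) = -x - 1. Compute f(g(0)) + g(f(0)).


f(g(0)) = 0
g(f(0)) = -4
Sum = -4

-4


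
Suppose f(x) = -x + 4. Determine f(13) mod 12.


f(13) = -9
-9 mod 12 = 3

3


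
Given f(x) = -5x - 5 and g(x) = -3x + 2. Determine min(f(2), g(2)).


f(2) = -15
g(2) = -4
min = -15

-15


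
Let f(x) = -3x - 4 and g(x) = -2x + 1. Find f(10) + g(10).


-53


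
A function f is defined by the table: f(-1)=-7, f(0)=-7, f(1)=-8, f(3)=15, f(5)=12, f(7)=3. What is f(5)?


12


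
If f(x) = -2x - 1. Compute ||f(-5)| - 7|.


2


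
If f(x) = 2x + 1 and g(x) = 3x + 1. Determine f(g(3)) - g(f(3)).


f(g(3)) = 21
g(f(3)) = 22
Difference = -1

-1


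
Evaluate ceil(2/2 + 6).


2/2 = 1
1 + 6 = 7
ceil(7) = 7

7


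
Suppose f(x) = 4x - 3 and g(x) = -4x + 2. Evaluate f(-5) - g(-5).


f(-5) = -23
g(-5) = 22
Difference = -45

-45


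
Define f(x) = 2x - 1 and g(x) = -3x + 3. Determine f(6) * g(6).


f(6) = 11
g(6) = -15
Product = -165

-165


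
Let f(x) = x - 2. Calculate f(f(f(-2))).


f(-2) = -4
f(-4) = -6
f(-6) = -8

-8


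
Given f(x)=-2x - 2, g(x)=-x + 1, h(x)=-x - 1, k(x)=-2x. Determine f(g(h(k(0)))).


k(0) = 0
h(0) = -1
g(-1) = 2
f(2) = -6

-6


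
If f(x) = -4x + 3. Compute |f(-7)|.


f(-7) = 31
|31| = 31

31


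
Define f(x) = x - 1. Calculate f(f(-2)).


f(-2) = -3
f(-3) = -4

-4


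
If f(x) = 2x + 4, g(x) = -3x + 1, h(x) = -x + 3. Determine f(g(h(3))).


h(3) = 0
g(0) = 1
f(1) = 6

6


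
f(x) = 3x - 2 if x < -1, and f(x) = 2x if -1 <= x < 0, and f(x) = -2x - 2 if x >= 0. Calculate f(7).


7 satisfies x >= 0
f(7) = -16

-16


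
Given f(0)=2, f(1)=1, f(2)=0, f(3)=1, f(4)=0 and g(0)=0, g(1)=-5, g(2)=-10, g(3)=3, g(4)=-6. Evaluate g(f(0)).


f(0) = 2
g(2) = -10

-10


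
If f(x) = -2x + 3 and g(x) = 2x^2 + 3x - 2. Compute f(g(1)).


g(1) = 3
f(3) = -3

-3


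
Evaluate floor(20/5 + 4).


20/5 = 4
4 + 4 = 8
floor(8) = 8

8


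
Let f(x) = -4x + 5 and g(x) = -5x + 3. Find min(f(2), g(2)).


-7


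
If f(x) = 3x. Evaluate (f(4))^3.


f(4) = 12
(12)^3 = 1728

1728


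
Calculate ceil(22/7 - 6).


22/7 = 3.1429
3.1429 - 6 = -2.8571
ceil(-2.8571) = -2

-2


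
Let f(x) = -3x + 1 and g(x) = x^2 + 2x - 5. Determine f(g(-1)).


g(-1) = -6
f(-6) = 19

19


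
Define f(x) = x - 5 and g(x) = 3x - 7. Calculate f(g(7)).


g(7) = 14
f(14) = 9

9


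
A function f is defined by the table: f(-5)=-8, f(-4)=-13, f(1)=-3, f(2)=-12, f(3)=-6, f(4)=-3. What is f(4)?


Reading from the table at x = 4

-3


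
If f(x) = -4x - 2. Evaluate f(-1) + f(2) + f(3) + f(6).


f(-1) = 2
f(2) = -10
f(3) = -14
f(6) = -26
Sum = -48

-48


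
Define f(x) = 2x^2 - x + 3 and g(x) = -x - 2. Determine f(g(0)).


g(0) = -2
f(-2) = 2*(-2)^2 - 1*(-2) + 3 = 13

13


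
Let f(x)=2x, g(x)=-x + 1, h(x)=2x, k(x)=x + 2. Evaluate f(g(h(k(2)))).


k(2) = 4
h(4) = 8
g(8) = -7
f(-7) = -14

-14


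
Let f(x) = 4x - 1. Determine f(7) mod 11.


f(7) = 27
27 mod 11 = 5

5


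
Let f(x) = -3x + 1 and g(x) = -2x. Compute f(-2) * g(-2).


f(-2) = 7
g(-2) = 4
Product = 28

28


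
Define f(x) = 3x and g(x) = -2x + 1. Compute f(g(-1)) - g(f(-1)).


f(g(-1)) = 9
g(f(-1)) = 7
Difference = 2

2


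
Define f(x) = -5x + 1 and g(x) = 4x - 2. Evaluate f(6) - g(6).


f(6) = -29
g(6) = 22
Difference = -51

-51


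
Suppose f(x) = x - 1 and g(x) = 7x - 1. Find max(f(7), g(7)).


48


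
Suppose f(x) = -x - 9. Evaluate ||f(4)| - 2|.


f(4) = -13
|-13| = 13
|13 - 2| = 11

11


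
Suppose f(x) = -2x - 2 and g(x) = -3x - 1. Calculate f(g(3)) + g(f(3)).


f(g(3)) = 18
g(f(3)) = 23
Sum = 41

41


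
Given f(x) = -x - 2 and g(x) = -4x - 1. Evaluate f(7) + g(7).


f(7) = -9
g(7) = -29
Sum = -38

-38


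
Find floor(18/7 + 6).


8


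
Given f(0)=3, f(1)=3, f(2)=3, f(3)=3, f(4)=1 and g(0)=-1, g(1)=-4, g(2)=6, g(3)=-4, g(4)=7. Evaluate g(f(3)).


f(3) = 3
g(3) = -4

-4


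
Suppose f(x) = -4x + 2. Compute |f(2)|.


f(2) = -6
|-6| = 6

6


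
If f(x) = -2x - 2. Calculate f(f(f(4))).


-38


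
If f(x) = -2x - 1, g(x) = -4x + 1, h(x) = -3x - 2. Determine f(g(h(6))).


-163


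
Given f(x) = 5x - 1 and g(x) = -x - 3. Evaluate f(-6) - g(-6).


f(-6) = -31
g(-6) = 3
Difference = -34

-34


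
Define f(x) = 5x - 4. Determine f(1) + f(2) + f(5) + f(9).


f(1) = 1
f(2) = 6
f(5) = 21
f(9) = 41
Sum = 69

69


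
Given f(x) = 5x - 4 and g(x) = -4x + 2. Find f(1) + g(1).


-1


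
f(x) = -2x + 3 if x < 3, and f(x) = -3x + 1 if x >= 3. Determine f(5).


-14


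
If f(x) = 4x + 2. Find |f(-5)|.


18


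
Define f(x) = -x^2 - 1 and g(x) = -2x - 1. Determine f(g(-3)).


g(-3) = 5
f(5) = (-1)*(5)^2 - 1 = -26

-26


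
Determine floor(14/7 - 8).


14/7 = 2
2 - 8 = -6
floor(-6) = -6

-6


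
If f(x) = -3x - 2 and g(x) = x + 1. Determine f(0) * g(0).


f(0) = -2
g(0) = 1
Product = -2

-2


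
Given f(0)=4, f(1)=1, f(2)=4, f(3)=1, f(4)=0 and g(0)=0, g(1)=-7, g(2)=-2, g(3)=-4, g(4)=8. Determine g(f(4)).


f(4) = 0
g(0) = 0

0


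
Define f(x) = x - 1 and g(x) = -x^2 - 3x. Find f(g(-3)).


g(-3) = 0
f(0) = -1

-1


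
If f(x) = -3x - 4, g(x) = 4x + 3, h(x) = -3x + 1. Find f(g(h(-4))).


h(-4) = 13
g(13) = 55
f(55) = -169

-169


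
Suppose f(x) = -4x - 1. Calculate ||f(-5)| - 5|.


f(-5) = 19
|19| = 19
|19 - 5| = 14

14


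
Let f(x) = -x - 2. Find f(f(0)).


f(0) = -2
f(-2) = 0

0


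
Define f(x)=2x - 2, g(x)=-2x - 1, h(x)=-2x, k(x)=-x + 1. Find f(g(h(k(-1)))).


12


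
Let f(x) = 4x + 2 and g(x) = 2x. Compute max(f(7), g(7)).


f(7) = 30
g(7) = 14
max = 30

30


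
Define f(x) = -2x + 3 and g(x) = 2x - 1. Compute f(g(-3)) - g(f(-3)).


0


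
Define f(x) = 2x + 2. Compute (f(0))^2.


f(0) = 2
(2)^2 = 4

4


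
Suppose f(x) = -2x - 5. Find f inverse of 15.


Solve -2x - 5 = 15
x = (15 + 5) / (-2) = -10

-10


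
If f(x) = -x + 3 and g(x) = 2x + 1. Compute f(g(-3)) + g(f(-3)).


f(g(-3)) = 8
g(f(-3)) = 13
Sum = 21

21


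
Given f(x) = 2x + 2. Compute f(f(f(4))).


f(4) = 10
f(10) = 22
f(22) = 46

46


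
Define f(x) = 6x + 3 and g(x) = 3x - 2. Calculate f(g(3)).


g(3) = 7
f(7) = 45

45


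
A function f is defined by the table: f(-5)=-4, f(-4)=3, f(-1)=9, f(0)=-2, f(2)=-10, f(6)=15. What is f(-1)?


Reading from the table at x = -1

9


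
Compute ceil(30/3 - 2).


8


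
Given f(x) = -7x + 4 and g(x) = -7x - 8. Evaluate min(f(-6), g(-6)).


f(-6) = 46
g(-6) = 34
min = 34

34


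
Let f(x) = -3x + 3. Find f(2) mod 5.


f(2) = -3
-3 mod 5 = 2

2


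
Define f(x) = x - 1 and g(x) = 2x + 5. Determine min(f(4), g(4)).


f(4) = 3
g(4) = 13
min = 3

3


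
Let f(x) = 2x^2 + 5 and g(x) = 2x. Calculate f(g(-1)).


g(-1) = -2
f(-2) = 2*(-2)^2 + 5 = 13

13


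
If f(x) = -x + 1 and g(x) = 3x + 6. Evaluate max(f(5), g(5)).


21


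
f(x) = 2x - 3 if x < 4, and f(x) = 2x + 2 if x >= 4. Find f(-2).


-7


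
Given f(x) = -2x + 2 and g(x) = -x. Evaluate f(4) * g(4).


f(4) = -6
g(4) = -4
Product = 24

24


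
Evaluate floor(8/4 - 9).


8/4 = 2
2 - 9 = -7
floor(-7) = -7

-7


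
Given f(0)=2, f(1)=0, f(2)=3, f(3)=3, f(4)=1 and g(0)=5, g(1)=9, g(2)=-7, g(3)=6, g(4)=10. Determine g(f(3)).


f(3) = 3
g(3) = 6

6


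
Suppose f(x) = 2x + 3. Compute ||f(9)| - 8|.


f(9) = 21
|21| = 21
|21 - 8| = 13

13


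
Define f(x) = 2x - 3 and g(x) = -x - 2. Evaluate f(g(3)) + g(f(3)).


-18


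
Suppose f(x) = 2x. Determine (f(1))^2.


f(1) = 2
(2)^2 = 4

4


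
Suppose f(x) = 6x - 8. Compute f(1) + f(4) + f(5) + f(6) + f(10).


f(1) = -2
f(4) = 16
f(5) = 22
f(6) = 28
f(10) = 52
Sum = 116

116


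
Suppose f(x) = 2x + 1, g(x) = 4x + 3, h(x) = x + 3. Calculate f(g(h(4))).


h(4) = 7
g(7) = 31
f(31) = 63

63


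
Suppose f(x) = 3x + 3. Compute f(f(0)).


f(0) = 3
f(3) = 12

12


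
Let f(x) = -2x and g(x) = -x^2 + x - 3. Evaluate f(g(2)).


g(2) = -5
f(-5) = 10

10


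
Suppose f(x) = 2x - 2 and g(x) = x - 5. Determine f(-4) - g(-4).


f(-4) = -10
g(-4) = -9
Difference = -1

-1


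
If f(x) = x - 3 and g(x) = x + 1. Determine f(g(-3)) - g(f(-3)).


f(g(-3)) = -5
g(f(-3)) = -5
Difference = 0

0


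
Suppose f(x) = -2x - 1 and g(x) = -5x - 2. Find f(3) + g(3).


-24


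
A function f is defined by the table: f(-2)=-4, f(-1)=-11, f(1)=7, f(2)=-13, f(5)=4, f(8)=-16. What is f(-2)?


Reading from the table at x = -2

-4


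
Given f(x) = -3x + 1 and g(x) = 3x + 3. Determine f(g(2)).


g(2) = 9
f(9) = -26

-26


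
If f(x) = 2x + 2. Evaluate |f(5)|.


f(5) = 12
|12| = 12

12


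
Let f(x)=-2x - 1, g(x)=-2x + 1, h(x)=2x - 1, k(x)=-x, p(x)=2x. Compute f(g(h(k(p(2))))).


p(2) = 4
k(4) = -4
h(-4) = -9
g(-9) = 19
f(19) = -39

-39


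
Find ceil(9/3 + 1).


9/3 = 3
3 + 1 = 4
ceil(4) = 4

4


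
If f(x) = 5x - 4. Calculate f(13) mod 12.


1


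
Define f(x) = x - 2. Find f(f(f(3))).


f(3) = 1
f(1) = -1
f(-1) = -3

-3


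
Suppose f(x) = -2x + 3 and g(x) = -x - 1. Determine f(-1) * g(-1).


f(-1) = 5
g(-1) = 0
Product = 0

0


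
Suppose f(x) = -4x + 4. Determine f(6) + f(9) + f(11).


f(6) = -20
f(9) = -32
f(11) = -40
Sum = -92

-92


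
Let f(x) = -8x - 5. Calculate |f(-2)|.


f(-2) = 11
|11| = 11

11


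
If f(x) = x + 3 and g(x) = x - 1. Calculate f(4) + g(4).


f(4) = 7
g(4) = 3
Sum = 10

10


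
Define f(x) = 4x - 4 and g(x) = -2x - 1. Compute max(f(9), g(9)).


f(9) = 32
g(9) = -19
max = 32

32


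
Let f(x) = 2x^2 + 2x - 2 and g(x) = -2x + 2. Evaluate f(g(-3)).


142


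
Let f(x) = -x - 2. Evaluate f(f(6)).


6


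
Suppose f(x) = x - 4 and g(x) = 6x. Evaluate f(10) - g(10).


f(10) = 6
g(10) = 60
Difference = -54

-54


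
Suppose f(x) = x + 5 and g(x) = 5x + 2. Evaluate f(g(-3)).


g(-3) = -13
f(-13) = -8

-8


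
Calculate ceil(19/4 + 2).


19/4 = 4.75
4.75 + 2 = 6.75
ceil(6.75) = 7

7


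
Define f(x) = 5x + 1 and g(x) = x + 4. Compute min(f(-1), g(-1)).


f(-1) = -4
g(-1) = 3
min = -4

-4


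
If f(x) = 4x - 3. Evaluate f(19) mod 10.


f(19) = 73
73 mod 10 = 3

3


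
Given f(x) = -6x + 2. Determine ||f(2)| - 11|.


f(2) = -10
|-10| = 10
|10 - 11| = 1

1


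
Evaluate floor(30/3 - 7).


30/3 = 10
10 - 7 = 3
floor(3) = 3

3


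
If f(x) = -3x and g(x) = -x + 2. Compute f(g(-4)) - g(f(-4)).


f(g(-4)) = -18
g(f(-4)) = -10
Difference = -8

-8


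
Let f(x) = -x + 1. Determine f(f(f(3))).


f(3) = -2
f(-2) = 3
f(3) = -2

-2


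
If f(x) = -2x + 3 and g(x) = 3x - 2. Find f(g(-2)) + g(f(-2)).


38


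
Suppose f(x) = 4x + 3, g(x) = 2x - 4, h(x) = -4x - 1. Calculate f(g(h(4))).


h(4) = -17
g(-17) = -38
f(-38) = -149

-149


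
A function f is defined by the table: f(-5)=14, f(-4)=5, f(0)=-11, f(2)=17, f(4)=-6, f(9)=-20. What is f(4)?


Reading from the table at x = 4

-6


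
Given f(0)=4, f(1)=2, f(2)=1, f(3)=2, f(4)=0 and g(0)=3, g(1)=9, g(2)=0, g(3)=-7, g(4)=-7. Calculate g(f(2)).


f(2) = 1
g(1) = 9

9


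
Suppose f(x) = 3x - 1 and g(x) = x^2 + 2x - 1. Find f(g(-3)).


5


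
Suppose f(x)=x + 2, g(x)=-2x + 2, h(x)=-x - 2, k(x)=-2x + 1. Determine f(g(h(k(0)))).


k(0) = 1
h(1) = -3
g(-3) = 8
f(8) = 10

10


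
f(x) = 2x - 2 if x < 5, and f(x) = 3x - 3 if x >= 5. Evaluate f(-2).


-2 satisfies x < 5
f(-2) = -6

-6


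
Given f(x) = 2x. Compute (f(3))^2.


36


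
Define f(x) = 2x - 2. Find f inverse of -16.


Solve 2x - 2 = -16
x = (-16 + 2) / 2 = -7

-7


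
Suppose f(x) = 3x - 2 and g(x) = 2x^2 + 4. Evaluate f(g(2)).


g(2) = 12
f(12) = 34

34


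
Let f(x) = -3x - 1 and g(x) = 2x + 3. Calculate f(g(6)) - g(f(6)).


-11


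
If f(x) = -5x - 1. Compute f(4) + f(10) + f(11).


f(4) = -21
f(10) = -51
f(11) = -56
Sum = -128

-128


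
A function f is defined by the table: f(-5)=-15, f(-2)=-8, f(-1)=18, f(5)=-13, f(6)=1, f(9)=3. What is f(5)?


Reading from the table at x = 5

-13


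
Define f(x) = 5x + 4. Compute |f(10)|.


f(10) = 54
|54| = 54

54


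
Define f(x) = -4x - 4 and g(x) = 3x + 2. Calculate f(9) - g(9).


f(9) = -40
g(9) = 29
Difference = -69

-69


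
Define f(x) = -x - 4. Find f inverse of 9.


Solve -x - 4 = 9
x = (9 + 4) / (-1) = -13

-13


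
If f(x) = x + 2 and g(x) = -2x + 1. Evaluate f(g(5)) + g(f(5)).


f(g(5)) = -7
g(f(5)) = -13
Sum = -20

-20


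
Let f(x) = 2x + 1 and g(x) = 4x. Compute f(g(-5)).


g(-5) = -20
f(-20) = -39

-39


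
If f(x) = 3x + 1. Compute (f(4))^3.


f(4) = 13
(13)^3 = 2197

2197


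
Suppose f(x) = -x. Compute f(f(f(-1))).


f(-1) = 1
f(1) = -1
f(-1) = 1

1


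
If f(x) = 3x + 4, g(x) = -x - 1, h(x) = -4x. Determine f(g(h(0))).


h(0) = 0
g(0) = -1
f(-1) = 1

1


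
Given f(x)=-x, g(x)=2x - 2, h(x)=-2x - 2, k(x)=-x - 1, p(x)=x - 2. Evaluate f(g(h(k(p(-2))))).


p(-2) = -4
k(-4) = 3
h(3) = -8
g(-8) = -18
f(-18) = 18

18


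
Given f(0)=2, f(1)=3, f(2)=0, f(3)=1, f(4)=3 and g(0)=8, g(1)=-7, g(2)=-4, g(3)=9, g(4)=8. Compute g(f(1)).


f(1) = 3
g(3) = 9

9


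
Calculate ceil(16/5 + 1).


16/5 = 3.2
3.2 + 1 = 4.2
ceil(4.2) = 5

5


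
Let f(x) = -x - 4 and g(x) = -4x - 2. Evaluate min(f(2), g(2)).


f(2) = -6
g(2) = -10
min = -10

-10


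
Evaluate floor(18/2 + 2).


18/2 = 9
9 + 2 = 11
floor(11) = 11

11


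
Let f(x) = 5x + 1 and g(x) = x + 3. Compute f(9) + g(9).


f(9) = 46
g(9) = 12
Sum = 58

58


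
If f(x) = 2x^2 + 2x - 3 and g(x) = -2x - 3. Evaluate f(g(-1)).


-3


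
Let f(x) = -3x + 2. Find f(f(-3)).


f(-3) = 11
f(11) = -31

-31
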